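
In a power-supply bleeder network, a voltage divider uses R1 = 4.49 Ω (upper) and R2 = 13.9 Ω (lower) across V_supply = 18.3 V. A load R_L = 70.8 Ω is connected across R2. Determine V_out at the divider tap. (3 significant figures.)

R2 ‖ R_L = (13.9 × 70.8)/(13.9 + 70.8) = 11.62 Ω.
Now apply the divider: V_out = 18.3 × 0.7213 = 13.20 V.

V_out ≈ 13.2 V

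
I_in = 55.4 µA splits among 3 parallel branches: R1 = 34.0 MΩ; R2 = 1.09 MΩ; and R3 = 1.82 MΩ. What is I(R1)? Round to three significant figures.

I ≈ 1.09 µA

ΣG = 1/34.0 + 1/1.09 + 1/1.82 = 1.496.
Current divider: I(R1) = I_in · G_k/ΣG = 55.4 × (0.02941/1.496) = 55.4 × 0.01966 = 1.089 µA.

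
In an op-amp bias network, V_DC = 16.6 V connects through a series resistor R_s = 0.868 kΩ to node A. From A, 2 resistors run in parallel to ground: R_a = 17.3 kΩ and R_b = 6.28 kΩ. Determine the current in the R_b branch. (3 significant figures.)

Equivalent of the parallel group: R_p = 4.607 kΩ.
Node voltage V_A = V_DC · R_p/(R_s + R_p) = 16.6 × 0.8415 = 13.97 V.
I(R_b) = V_A / R_b = 13.97/6.28 = 2.224 mA.
(Check via current divider: I_total = 3.032 mA; share G_k/ΣG = 0.7337 → same result.)

I ≈ 2.22 mA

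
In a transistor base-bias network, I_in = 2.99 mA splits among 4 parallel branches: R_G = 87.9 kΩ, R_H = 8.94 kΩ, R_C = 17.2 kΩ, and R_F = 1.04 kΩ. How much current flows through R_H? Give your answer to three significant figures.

Conductances: ΣG = 1/87.9 + 1/8.94 + 1/17.2 + 1/1.04 = 1.143 (1/kΩ).
R_H takes the fraction G_k/ΣG = 0.1119/1.143 = 0.09787, so I = 2.99 × 0.09787 = 0.2926 mA.

I ≈ 0.293 mA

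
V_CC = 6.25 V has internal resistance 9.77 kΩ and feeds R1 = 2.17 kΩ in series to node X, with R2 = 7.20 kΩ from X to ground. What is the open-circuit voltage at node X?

V_th ≈ 2.35 V

R1' = 9.77 + 2.17 = 11.94 kΩ (source resistance + R1).
V_th is the unloaded tap voltage: V_CC · R2/(R1'+R2) = 6.25 × 0.3762 = 2.351 V.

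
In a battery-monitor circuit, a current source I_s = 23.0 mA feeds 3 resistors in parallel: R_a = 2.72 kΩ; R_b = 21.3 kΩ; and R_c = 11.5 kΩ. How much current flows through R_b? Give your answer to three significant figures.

I ≈ 2.15 mA

ΣG = 1/2.72 + 1/21.3 + 1/11.5 = 0.5016.
R_b takes the fraction G_k/ΣG = 0.04695/0.5016 = 0.09361, so I = 23.0 × 0.09361 = 2.153 mA.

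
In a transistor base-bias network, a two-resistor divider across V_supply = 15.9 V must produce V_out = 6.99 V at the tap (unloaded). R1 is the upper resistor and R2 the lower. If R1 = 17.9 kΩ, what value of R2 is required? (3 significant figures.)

Required fraction k = V_out/V_supply = 0.4396.
R2 = R1 · 0.4396/(1 − 0.4396) = 14.04 kΩ.

R2 ≈ 14.0 kΩ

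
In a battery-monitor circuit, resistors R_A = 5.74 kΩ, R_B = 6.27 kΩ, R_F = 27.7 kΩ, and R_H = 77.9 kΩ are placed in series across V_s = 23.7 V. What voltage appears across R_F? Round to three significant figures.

Series total: ΣR = 5.74 + 6.27 + 27.7 + 77.9 = 117.6 kΩ.
By the voltage-divider rule, V = 23.7 × 27.70/117.6 = 5.582 V.

V ≈ 5.58 V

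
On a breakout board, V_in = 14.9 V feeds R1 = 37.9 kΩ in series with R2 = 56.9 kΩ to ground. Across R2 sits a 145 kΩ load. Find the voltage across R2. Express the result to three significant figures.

V_out ≈ 7.73 V

First combine the lower leg with the load: R2 ‖ R_L = 40.86 kΩ.
Then V_out = V_in · R2'/(R1 + R2') = 14.9 × 40.86/78.76 = 7.730 V.
(Unloaded it would be 8.94 V; the load pulls it down.)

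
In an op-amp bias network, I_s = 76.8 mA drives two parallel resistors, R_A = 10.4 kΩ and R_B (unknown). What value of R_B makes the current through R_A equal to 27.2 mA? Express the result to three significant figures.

The fraction through R_A equals R_B/(R_A+R_B).
27.2/76.8 = R_B/(R_A + R_B) → R_B = R_A · (0.3542)/(1 − 0.3542) = 10.4 × 0.5484 = 5.703 kΩ.

R_B ≈ 5.70 kΩ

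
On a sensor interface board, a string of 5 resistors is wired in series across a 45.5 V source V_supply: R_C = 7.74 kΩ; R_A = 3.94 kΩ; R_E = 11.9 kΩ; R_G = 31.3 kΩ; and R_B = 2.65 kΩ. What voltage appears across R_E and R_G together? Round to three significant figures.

Series total: ΣR = 7.74 + 3.94 + 11.9 + 31.3 + 2.65 = 57.53 kΩ.
R_{R_E..R_G} = 11.9 + 31.3 = 43.20 kΩ.
By the voltage-divider rule, V = 45.5 × 43.20/57.53 = 34.17 V.

V ≈ 34.2 V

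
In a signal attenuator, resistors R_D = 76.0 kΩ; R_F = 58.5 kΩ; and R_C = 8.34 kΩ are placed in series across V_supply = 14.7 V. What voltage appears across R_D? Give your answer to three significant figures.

ΣR = 76.0 + 58.5 + 8.34 = 142.8 kΩ.
By the voltage-divider rule, V = 14.7 × 76.00/142.8 = 7.821 V.

V ≈ 7.82 V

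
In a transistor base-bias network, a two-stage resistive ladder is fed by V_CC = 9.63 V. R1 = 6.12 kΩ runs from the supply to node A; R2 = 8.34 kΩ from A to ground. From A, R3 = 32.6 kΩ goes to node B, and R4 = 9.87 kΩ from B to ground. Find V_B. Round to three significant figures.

V_B ≈ 1.19 V

Node A sees R2 in parallel with the series input of stage 2, R3 + R4 = 42.47 kΩ.
Effective lower resistance at A: R2 ‖ 42.47 = 6.971 kΩ.
First divider: V_A = V_CC · 6.971/(6.12 + 6.971) = 5.128 V.
Then the unloaded second divider: V_B = V_A × R4/(R3+R4) = 5.128 × 0.2324 = 1.192 V.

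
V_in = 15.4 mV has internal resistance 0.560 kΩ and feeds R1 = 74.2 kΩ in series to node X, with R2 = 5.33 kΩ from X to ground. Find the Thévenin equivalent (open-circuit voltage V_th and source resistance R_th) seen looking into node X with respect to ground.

V_th ≈ 1.02 mV, R_th ≈ 4.98 kΩ

R1' = 0.560 + 74.2 = 74.76 kΩ (source resistance + R1).
With X open, the divider is unloaded: V_th = 15.4 × 5.33/80.09 = 1.025 mV.
Looking into X with the source shorted: R_th = R1'·R2/(R1'+R2) = 74.76 × 5.33/80.09 = 4.975 kΩ.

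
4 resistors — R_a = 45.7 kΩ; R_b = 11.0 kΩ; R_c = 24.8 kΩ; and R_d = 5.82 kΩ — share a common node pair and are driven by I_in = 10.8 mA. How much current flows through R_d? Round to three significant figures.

I ≈ 5.71 mA

Total conductance ΣG = 1/45.7 + 1/11.0 + 1/24.8 + 1/5.82 = 0.3249 (units of 1/kΩ).
By the current-divider rule, I = I_in · G_k/ΣG = 10.8 × 0.5288 = 5.711 mA.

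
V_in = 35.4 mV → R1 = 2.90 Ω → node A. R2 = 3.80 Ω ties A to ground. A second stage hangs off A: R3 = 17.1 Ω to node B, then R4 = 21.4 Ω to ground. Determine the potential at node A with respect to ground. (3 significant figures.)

V_A ≈ 19.3 mV

The second stage (R3 + R4 = 38.50 Ω) loads node A in parallel with R2.
Effective lower resistance at A: R2 ‖ 38.50 = 3.459 Ω.
V_A = 35.4 × 3.459/(2.90 + 3.459) = 19.26 mV.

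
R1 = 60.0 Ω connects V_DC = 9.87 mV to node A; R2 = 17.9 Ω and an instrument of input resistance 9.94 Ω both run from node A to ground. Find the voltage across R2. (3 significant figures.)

First combine the lower leg with the load: R2 ‖ R_L = 6.391 Ω.
Then V_out = V_DC · R2'/(R1 + R2') = 9.87 × 6.391/66.39 = 0.9501 mV.
(Unloaded it would be 2.27 mV; the load pulls it down.)

V_out ≈ 0.950 mV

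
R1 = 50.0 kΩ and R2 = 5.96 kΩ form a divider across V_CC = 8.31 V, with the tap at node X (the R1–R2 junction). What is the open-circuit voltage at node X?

V_th ≈ 0.885 V

V_th is the unloaded tap voltage: V_CC · R2/(R1+R2) = 8.31 × 0.1065 = 0.8851 V.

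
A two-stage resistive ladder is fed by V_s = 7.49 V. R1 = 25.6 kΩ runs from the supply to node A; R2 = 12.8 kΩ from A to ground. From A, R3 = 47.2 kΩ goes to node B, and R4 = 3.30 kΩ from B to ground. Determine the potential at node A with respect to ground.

V_A ≈ 2.14 V

Looking into the second stage from A: R3 + R4 = 50.50 kΩ appears in parallel with R2.
R2 ‖ (R3+R4) = 10.21 kΩ.
First divider: V_A = V_s · 10.21/(25.6 + 10.21) = 2.136 V.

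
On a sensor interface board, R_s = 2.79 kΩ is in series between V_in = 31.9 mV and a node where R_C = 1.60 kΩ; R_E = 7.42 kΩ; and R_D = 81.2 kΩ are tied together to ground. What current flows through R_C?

Parallel bank: R_p = 1/(1/1.60 + 1/7.42 + 1/81.2) = 1.295 kΩ.
V_A = 31.9 × 1.295/4.085 = 10.11 mV.
I(R_C) = V_A / R_C = 10.11/1.60 = 6.321 µA.

I ≈ 6.32 µA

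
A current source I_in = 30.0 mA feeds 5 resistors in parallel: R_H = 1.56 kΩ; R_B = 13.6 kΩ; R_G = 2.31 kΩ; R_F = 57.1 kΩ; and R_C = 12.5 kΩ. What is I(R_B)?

ΣG = 1/1.56 + 1/13.6 + 1/2.31 + 1/57.1 + 1/12.5 = 1.245.
By the current-divider rule, I = I_in · G_k/ΣG = 30.0 × 0.05906 = 1.772 mA.

I ≈ 1.77 mA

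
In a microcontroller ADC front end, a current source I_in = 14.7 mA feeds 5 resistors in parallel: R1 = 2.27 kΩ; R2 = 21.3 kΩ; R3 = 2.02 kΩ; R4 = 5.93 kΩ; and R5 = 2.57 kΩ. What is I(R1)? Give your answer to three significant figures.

I ≈ 4.20 mA

Total conductance ΣG = 1/2.27 + 1/21.3 + 1/2.02 + 1/5.93 + 1/2.57 = 1.540 (units of 1/kΩ).
Current divider: I(R1) = I_in · G_k/ΣG = 14.7 × (0.4405/1.540) = 14.7 × 0.2860 = 4.204 mA.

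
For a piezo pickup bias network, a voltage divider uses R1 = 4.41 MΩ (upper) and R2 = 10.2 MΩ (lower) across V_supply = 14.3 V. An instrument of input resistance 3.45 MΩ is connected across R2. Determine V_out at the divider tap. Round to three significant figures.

R2 ‖ R_L = (10.2 × 3.45)/(10.2 + 3.45) = 2.578 MΩ.
Then V_out = V_supply · R2'/(R1 + R2') = 14.3 × 2.578/6.988 = 5.276 V.
(Unloaded it would be 9.98 V; the load pulls it down.)

V_out ≈ 5.28 V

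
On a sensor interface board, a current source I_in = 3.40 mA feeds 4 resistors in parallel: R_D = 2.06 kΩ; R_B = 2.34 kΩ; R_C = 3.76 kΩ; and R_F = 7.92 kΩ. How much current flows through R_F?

I ≈ 0.329 mA

ΣG = 1/2.06 + 1/2.34 + 1/3.76 + 1/7.92 = 1.305.
R_F takes the fraction G_k/ΣG = 0.1263/1.305 = 0.09675, so I = 3.40 × 0.09675 = 0.3290 mA.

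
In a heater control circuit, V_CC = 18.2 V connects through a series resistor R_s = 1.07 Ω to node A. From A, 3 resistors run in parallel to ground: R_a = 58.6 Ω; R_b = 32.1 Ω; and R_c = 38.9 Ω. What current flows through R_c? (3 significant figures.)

Parallel bank: R_p = 1/(1/58.6 + 1/32.1 + 1/38.9) = 13.53 Ω.
Node voltage V_A = V_CC · R_p/(R_s + R_p) = 18.2 × 0.9267 = 16.87 V.
Branch current I = V_A/R_c = 16.87/38.9 = 0.4336 A.

I ≈ 0.434 A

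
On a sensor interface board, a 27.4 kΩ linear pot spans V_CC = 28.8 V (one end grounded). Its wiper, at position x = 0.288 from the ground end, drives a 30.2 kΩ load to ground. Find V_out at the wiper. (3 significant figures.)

Lower segment x·R_p = 7.891 kΩ; upper segment (1−x)·R_p = 19.51 kΩ.
(x·R_p) ‖ R_L = 6.256 kΩ.
V_out = 28.8 × 6.256/(19.51 + 6.256) = 6.993 V.

V_out ≈ 6.99 V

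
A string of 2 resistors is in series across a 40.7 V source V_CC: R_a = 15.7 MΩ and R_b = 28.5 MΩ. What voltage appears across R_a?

V ≈ 14.5 V

ΣR = 15.7 + 28.5 = 44.20 MΩ.
Voltage divider: V = V_CC · (15.70 / 44.20) = 40.7 × 0.3552 = 14.46 V.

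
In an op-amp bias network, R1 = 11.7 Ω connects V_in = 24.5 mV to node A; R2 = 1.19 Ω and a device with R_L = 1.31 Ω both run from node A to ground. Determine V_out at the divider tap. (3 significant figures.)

V_out ≈ 1.24 mV

The load sits in parallel with R2, giving an effective lower resistance R2' = R2·R_L/(R2+R_L) = 0.6236 Ω.
Then V_out = V_in · R2'/(R1 + R2') = 24.5 × 0.6236/12.32 = 1.240 mV.
(Unloaded it would be 2.26 mV; the load pulls it down.)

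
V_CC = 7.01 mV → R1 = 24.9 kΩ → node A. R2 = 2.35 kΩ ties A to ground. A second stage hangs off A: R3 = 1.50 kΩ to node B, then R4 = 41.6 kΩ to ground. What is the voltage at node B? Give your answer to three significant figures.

Looking into the second stage from A: R3 + R4 = 43.10 kΩ appears in parallel with R2.
Effective lower resistance at A: R2 ‖ 43.10 = 2.228 kΩ.
First divider: V_A = V_CC · 2.228/(24.9 + 2.228) = 0.5758 mV.
Stage 2 is unloaded, so V_B = V_A · R4/(R3+R4) = 0.5758 × 41.6/43.10 = 0.5558 mV.

V_B ≈ 0.556 mV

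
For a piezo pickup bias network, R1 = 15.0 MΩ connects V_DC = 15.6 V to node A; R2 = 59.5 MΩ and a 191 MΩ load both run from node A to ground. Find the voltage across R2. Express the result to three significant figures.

R2 ‖ R_L = (59.5 × 191)/(59.5 + 191) = 45.37 MΩ.
Then V_out = V_DC · R2'/(R1 + R2') = 15.6 × 45.37/60.37 = 11.72 V.

V_out ≈ 11.7 V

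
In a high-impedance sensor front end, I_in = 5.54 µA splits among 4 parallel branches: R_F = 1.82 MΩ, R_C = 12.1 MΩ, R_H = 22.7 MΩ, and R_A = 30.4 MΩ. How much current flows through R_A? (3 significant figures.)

I ≈ 0.257 µA

Conductances: ΣG = 1/1.82 + 1/12.1 + 1/22.7 + 1/30.4 = 0.7090 (1/MΩ).
R_A takes the fraction G_k/ΣG = 0.03289/0.7090 = 0.04639, so I = 5.54 × 0.04639 = 0.2570 µA.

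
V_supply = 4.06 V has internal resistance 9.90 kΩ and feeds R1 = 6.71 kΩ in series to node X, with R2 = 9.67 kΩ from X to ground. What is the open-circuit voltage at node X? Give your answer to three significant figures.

R1' = 9.90 + 6.71 = 16.61 kΩ (source resistance + R1).
Open-circuit (no load on X): V_th = V_supply · R2/(R1' + R2) = 4.06 × 9.67/(16.61 + 9.67) = 1.494 V.

V_th ≈ 1.49 V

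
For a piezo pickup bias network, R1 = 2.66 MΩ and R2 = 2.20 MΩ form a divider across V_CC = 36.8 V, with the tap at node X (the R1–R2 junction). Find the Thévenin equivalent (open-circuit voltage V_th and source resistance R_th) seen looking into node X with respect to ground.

V_th ≈ 16.7 V, R_th ≈ 1.20 MΩ

Open-circuit (no load on X): V_th = V_CC · R2/(R1 + R2) = 36.8 × 2.20/(2.660 + 2.20) = 16.66 V.
With V_CC suppressed (replaced by a short), R_th = R1 ‖ R2 = (2.660 × 2.20)/(2.660 + 2.20) = 1.204 MΩ.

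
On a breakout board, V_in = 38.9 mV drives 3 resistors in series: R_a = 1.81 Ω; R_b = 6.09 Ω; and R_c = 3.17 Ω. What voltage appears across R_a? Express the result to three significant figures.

ΣR = 1.81 + 6.09 + 3.17 = 11.07 Ω.
By the voltage-divider rule, V = 38.9 × 1.810/11.07 = 6.360 mV.

V ≈ 6.36 mV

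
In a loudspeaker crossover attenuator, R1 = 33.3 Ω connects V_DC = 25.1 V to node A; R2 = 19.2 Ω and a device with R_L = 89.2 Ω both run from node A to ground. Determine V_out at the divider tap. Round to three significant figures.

R2 ‖ R_L = (19.2 × 89.2)/(19.2 + 89.2) = 15.80 Ω.
Now apply the divider: V_out = 25.1 × 0.3218 = 8.077 V.

V_out ≈ 8.08 V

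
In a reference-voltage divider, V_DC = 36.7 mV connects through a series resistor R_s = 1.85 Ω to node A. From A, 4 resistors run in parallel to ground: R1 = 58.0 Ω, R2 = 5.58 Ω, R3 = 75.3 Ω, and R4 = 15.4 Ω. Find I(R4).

Equivalent of the parallel group: R_p = 3.641 Ω.
V_A = 36.7 × 3.641/5.491 = 24.33 mV.
I(R4) = V_A / R4 = 24.33/15.4 = 1.580 mA.
(Equivalently: I_total = 6.684 mA, then current-divider fraction G_k/ΣG = 0.2364.)

I ≈ 1.58 mA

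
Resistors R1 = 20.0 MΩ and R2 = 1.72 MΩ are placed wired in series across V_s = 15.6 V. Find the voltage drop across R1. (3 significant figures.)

V ≈ 14.4 V

Total series resistance ΣR = 20.0 + 1.72 = 21.72 MΩ.
V = V_s · R/ΣR = 15.6 × 0.9208 = 14.36 V.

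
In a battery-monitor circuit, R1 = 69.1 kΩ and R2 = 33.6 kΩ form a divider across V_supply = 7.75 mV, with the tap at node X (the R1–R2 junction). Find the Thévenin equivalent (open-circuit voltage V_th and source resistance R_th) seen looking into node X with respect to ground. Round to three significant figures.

Open-circuit (no load on X): V_th = V_supply · R2/(R1 + R2) = 7.75 × 33.6/(69.10 + 33.6) = 2.536 mV.
With V_supply suppressed (replaced by a short), R_th = R1 ‖ R2 = (69.10 × 33.6)/(69.10 + 33.6) = 22.61 kΩ.

V_th ≈ 2.54 mV, R_th ≈ 22.6 kΩ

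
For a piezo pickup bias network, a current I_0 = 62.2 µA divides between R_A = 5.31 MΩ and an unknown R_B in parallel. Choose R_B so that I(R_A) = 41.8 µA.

R_B ≈ 10.9 MΩ

Two-branch current divider: I_A = I_0 · R_B/(R_A + R_B).
41.8/62.2 = R_B/(R_A + R_B) → R_B = R_A · (0.6720)/(1 − 0.6720) = 5.31 × 2.049 = 10.88 MΩ.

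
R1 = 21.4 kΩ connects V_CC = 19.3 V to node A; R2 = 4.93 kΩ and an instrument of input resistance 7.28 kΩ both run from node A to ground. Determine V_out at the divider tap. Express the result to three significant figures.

V_out ≈ 2.33 V

First combine the lower leg with the load: R2 ‖ R_L = 2.939 kΩ.
Then V_out = V_CC · R2'/(R1 + R2') = 19.3 × 2.939/24.34 = 2.331 V.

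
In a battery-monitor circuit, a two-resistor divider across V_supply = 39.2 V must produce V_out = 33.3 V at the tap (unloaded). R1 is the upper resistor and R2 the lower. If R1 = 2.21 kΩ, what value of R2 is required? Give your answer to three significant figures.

R2 ≈ 12.5 kΩ

V_out/V_supply = R2/(R1+R2) = 0.8495.
Rearranging, R2 = R1·k/(1−k) = 2.21 × 5.644 = 12.47 kΩ.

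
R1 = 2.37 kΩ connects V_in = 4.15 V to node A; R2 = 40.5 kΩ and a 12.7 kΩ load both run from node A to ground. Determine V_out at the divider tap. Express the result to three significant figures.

V_out ≈ 3.33 V

R2 ‖ R_L = (40.5 × 12.7)/(40.5 + 12.7) = 9.668 kΩ.
Now apply the divider: V_out = 4.15 × 0.8031 = 3.333 V.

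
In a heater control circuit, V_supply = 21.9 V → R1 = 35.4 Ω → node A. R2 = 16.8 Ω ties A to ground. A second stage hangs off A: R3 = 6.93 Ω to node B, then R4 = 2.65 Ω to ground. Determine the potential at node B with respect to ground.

The second stage (R3 + R4 = 9.580 Ω) loads node A in parallel with R2.
R2 ‖ (R3+R4) = 6.101 Ω.
V_A = 21.9 × 6.101/(35.4 + 6.101) = 3.219 V.
Then the unloaded second divider: V_B = V_A × R4/(R3+R4) = 3.219 × 0.2766 = 0.8906 V.

V_B ≈ 0.891 V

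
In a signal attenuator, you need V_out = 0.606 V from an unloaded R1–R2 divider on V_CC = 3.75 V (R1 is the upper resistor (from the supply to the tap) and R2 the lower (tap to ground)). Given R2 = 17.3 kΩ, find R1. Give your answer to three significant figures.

The divider ratio is R2/(R1+R2) = 0.606/3.75 = 0.1616.
R1 = R2·(1/k − 1) = 17.3 × 5.188 = 89.75 kΩ.

R1 ≈ 89.8 kΩ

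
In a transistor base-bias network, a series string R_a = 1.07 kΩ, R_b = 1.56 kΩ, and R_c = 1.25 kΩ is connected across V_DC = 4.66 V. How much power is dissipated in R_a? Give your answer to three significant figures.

P ≈ 1.54 mW

Series current I = V_DC/ΣR = 4.66/3.880 = 1.201 mA.
P(R_a) = I²·R_a = (1.201)² × 1.07 = 1.543 mW.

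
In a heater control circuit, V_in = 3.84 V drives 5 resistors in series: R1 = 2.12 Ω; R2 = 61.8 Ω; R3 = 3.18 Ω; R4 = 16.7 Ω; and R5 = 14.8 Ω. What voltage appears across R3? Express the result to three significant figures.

Total series resistance ΣR = 2.12 + 61.8 + 3.18 + 16.7 + 14.8 = 98.60 Ω.
V = V_in · R/ΣR = 3.84 × 0.03225 = 0.1238 V.

V ≈ 0.124 V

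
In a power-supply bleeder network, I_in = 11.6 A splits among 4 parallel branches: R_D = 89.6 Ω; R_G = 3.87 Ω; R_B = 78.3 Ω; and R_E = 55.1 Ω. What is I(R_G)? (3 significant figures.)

ΣG = 1/89.6 + 1/3.87 + 1/78.3 + 1/55.1 = 0.3005.
Current divider: I(R_G) = I_in · G_k/ΣG = 11.6 × (0.2584/0.3005) = 11.6 × 0.8600 = 9.975 A.

I ≈ 9.98 A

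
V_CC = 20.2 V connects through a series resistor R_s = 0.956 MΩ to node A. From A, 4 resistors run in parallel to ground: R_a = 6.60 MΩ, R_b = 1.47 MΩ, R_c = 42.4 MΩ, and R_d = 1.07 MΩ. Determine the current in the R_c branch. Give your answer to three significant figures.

I ≈ 0.176 µA

Parallel bank: R_p = 1/(1/6.60 + 1/1.47 + 1/42.4 + 1/1.07) = 0.5587 MΩ.
Node voltage V_A = V_CC · R_p/(R_s + R_p) = 20.2 × 0.3688 = 7.451 V.
I(R_c) = V_A / R_c = 7.451/42.4 = 0.1757 µA.
(Check via current divider: I_total = 13.34 µA; share G_k/ΣG = 0.01318 → same result.)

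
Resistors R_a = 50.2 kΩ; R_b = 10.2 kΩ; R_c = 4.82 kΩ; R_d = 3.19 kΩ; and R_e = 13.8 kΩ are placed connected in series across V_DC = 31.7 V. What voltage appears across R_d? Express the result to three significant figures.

Total series resistance ΣR = 50.2 + 10.2 + 4.82 + 3.19 + 13.8 = 82.21 kΩ.
By the voltage-divider rule, V = 31.7 × 3.190/82.21 = 1.230 V.

V ≈ 1.23 V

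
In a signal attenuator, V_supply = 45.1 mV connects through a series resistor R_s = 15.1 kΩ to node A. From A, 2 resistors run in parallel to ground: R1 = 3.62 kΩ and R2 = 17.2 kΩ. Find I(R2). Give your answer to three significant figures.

Equivalent of the parallel group: R_p = 2.991 kΩ.
V_A by voltage divider: V_A = 45.1 × 2.991/(15.1 + 2.991) = 7.456 mV.
I(R2) = V_A / R2 = 7.456/17.2 = 0.4335 µA.

I ≈ 0.433 µA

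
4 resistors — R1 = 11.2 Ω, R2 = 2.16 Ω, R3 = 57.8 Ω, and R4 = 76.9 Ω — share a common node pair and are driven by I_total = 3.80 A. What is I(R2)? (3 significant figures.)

Total conductance ΣG = 1/11.2 + 1/2.16 + 1/57.8 + 1/76.9 = 0.5826 (units of 1/Ω).
By the current-divider rule, I = I_total · G_k/ΣG = 3.80 × 0.7947 = 3.020 A.

I ≈ 3.02 A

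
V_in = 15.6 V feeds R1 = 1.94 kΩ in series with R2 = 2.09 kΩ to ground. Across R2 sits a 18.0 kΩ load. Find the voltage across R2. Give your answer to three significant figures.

The load sits in parallel with R2, giving an effective lower resistance R2' = R2·R_L/(R2+R_L) = 1.873 kΩ.
Then V_out = V_in · R2'/(R1 + R2') = 15.6 × 1.873/3.813 = 7.662 V.

V_out ≈ 7.66 V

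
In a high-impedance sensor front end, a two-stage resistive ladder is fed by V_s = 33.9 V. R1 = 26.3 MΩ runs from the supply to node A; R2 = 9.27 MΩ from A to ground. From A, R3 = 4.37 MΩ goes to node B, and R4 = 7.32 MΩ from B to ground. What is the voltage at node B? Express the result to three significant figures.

V_B ≈ 3.49 V

Node A sees R2 in parallel with the series input of stage 2, R3 + R4 = 11.69 MΩ.
Effective lower resistance at A: R2 ‖ 11.69 = 5.170 MΩ.
First divider: V_A = V_s · 5.170/(26.3 + 5.170) = 5.569 V.
Then the unloaded second divider: V_B = V_A × R4/(R3+R4) = 5.569 × 0.6262 = 3.487 V.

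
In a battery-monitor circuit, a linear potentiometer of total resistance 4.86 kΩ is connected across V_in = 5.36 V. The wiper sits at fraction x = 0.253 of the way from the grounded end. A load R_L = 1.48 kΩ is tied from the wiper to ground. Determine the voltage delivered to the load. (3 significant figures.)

Lower segment x·R_p = 1.230 kΩ; upper segment (1−x)·R_p = 3.630 kΩ.
Lower segment in parallel with the load: 1.230 ‖ 1.48 = 0.6716 kΩ.
Loaded-divider output: V_out = 5.36 × 0.1561 = 0.8368 V.

V_out ≈ 0.837 V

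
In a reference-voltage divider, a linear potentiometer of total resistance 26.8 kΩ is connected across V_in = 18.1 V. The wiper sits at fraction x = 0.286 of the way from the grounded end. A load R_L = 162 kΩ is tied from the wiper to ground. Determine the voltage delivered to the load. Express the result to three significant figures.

V_out ≈ 5.01 V

The pot divides into 19.14 kΩ above the wiper and 7.665 kΩ below.
(x·R_p) ‖ R_L = 7.319 kΩ.
V_out = 18.1 × 7.319/(19.14 + 7.319) = 5.007 V.
(Unloaded: V_out = x·V_in = 5.18 V.)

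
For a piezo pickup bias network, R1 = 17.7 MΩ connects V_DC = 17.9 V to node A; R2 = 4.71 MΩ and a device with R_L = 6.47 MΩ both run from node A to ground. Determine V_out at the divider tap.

First combine the lower leg with the load: R2 ‖ R_L = 2.726 MΩ.
Voltage divider with the loaded lower leg: V_out = 17.9 × 2.726/(17.7 + 2.726) = 17.9 × 0.1334 = 2.389 V.
(Unloaded it would be 3.76 V; the load pulls it down.)

V_out ≈ 2.39 V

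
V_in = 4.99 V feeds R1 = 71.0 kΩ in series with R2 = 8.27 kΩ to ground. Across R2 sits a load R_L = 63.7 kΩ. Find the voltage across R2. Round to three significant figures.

V_out ≈ 0.466 V

R2 ‖ R_L = (8.27 × 63.7)/(8.27 + 63.7) = 7.320 kΩ.
Then V_out = V_in · R2'/(R1 + R2') = 4.99 × 7.320/78.32 = 0.4664 V.
(Unloaded it would be 0.521 V; the load pulls it down.)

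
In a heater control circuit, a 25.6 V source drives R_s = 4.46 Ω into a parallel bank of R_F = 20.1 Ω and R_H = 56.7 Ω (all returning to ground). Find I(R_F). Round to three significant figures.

I ≈ 0.979 A

Parallel bank: R_p = 1/(1/20.1 + 1/56.7) = 14.84 Ω.
Node voltage V_A = V_s · R_p/(R_s + R_p) = 25.6 × 0.7689 = 19.68 V.
Branch current I = V_A/R_F = 19.68/20.1 = 0.9793 A.
(Equivalently: I_total = 1.326 A, then current-divider fraction G_k/ΣG = 0.7383.)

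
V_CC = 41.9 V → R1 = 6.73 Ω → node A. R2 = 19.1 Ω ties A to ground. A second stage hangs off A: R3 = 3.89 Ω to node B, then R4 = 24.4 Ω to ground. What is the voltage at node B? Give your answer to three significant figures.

Node A sees R2 in parallel with the series input of stage 2, R3 + R4 = 28.29 Ω.
R2 ‖ (R3+R4) = 11.40 Ω.
V_A = 41.9 × 11.40/(6.73 + 11.40) = 26.35 V.
Then the unloaded second divider: V_B = V_A × R4/(R3+R4) = 26.35 × 0.8625 = 22.73 V.

V_B ≈ 22.7 V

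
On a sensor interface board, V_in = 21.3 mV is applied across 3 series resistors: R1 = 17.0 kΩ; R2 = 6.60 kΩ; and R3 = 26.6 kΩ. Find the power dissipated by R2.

P ≈ 1.19 nW

The common current is I = 21.3/50.20 = 0.4243 µA.
P = I²R = 0.1800 × 6.60 = 1.188 nW.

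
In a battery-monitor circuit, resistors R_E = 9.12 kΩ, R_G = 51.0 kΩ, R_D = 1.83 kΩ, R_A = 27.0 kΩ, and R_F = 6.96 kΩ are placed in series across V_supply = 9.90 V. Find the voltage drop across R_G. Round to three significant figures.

ΣR = 9.12 + 51.0 + 1.83 + 27.0 + 6.96 = 95.91 kΩ.
Voltage divider: V = V_supply · (51.00 / 95.91) = 9.90 × 0.5317 = 5.264 V.

V ≈ 5.26 V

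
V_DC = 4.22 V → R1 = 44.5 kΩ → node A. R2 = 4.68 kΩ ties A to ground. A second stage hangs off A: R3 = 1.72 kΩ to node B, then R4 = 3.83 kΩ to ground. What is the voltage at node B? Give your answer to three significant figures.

Node A sees R2 in parallel with the series input of stage 2, R3 + R4 = 5.550 kΩ.
R2 ‖ (R3+R4) = 2.539 kΩ.
So V_A = 4.22 × 0.05398 = 0.2278 V.
Then the unloaded second divider: V_B = V_A × R4/(R3+R4) = 0.2278 × 0.6901 = 0.1572 V.

V_B ≈ 0.157 V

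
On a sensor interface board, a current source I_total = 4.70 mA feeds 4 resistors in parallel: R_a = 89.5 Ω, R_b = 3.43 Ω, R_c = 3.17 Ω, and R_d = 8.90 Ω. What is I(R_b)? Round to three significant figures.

Conductances: ΣG = 1/89.5 + 1/3.43 + 1/3.17 + 1/8.90 = 0.7305 (1/Ω).
By the current-divider rule, I = I_total · G_k/ΣG = 4.70 × 0.3991 = 1.876 mA.

I ≈ 1.88 mA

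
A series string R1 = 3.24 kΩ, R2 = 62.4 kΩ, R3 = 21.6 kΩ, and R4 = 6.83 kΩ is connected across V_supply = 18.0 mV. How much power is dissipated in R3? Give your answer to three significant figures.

P ≈ 0.791 nW

Series current I = V_supply/ΣR = 18.0/94.07 = 0.1913 µA.
P = I²R = 0.03661 × 21.6 = 0.7909 nW.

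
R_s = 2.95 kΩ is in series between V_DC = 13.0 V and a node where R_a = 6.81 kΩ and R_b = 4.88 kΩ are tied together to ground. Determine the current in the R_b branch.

I ≈ 1.31 mA

Equivalent of the parallel group: R_p = 2.843 kΩ.
V_A by voltage divider: V_A = 13.0 × 2.843/(2.95 + 2.843) = 6.380 V.
Branch current I = V_A/R_b = 6.380/4.88 = 1.307 mA.
(Check via current divider: I_total = 2.244 mA; share G_k/ΣG = 0.5825 → same result.)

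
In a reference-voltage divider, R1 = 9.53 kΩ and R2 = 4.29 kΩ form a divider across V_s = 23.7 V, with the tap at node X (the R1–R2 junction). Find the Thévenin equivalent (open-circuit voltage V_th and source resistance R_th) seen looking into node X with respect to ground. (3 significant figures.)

V_th is the unloaded tap voltage: V_s · R2/(R1+R2) = 23.7 × 0.3104 = 7.357 V.
With V_s suppressed (replaced by a short), R_th = R1 ‖ R2 = (9.530 × 4.29)/(9.530 + 4.29) = 2.958 kΩ.

V_th ≈ 7.36 V, R_th ≈ 2.96 kΩ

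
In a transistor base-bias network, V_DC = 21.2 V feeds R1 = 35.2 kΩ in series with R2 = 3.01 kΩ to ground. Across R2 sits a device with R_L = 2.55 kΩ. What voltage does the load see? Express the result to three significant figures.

V_out ≈ 0.800 V

The load sits in parallel with R2, giving an effective lower resistance R2' = R2·R_L/(R2+R_L) = 1.380 kΩ.
Now apply the divider: V_out = 21.2 × 0.03774 = 0.8001 V.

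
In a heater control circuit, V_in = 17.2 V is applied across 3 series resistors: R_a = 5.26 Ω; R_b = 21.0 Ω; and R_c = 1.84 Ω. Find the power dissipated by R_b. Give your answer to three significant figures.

The common current is I = 17.2/28.10 = 0.6121 A.
P = I²R = 0.3747 × 21.0 = 7.868 W.

P ≈ 7.87 W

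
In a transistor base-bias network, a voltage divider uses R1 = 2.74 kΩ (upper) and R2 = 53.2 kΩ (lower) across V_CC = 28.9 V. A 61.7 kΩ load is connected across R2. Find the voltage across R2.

The load sits in parallel with R2, giving an effective lower resistance R2' = R2·R_L/(R2+R_L) = 28.57 kΩ.
Now apply the divider: V_out = 28.9 × 0.9125 = 26.37 V.
(Unloaded it would be 27.5 V; the load pulls it down.)

V_out ≈ 26.4 V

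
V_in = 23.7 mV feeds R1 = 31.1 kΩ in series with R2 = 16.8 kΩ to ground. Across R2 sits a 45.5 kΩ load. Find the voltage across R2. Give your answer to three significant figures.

V_out ≈ 6.70 mV

First combine the lower leg with the load: R2 ‖ R_L = 12.27 kΩ.
Voltage divider with the loaded lower leg: V_out = 23.7 × 12.27/(31.1 + 12.27) = 23.7 × 0.2829 = 6.705 mV.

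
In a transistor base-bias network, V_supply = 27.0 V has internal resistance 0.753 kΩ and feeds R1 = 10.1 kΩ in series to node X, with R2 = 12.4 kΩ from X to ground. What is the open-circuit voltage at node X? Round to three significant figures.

R1' = 0.753 + 10.1 = 10.85 kΩ (source resistance + R1).
Open-circuit (no load on X): V_th = V_supply · R2/(R1' + R2) = 27.0 × 12.4/(10.85 + 12.4) = 14.40 V.

V_th ≈ 14.4 V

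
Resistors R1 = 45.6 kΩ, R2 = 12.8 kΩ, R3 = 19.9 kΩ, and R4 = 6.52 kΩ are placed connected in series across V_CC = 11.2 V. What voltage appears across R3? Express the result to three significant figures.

V ≈ 2.63 V

Series total: ΣR = 45.6 + 12.8 + 19.9 + 6.52 = 84.82 kΩ.
By the voltage-divider rule, V = 11.2 × 19.90/84.82 = 2.628 V.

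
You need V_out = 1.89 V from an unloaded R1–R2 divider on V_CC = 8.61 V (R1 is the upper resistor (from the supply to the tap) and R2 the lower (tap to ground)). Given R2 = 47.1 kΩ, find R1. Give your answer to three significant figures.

R1 ≈ 167 kΩ

Required fraction k = V_out/V_CC = 0.2195.
Rearranging, R1 = R2·(1−k)/k = 47.1 × 3.556 = 167.5 kΩ.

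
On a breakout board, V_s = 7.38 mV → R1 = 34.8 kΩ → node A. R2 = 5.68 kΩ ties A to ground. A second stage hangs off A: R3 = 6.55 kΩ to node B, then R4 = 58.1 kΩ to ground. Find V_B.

V_B ≈ 0.865 mV

Node A sees R2 in parallel with the series input of stage 2, R3 + R4 = 64.65 kΩ.
R2 ‖ (R3+R4) = 5.221 kΩ.
First divider: V_A = V_s · 5.221/(34.8 + 5.221) = 0.9628 mV.
Then the unloaded second divider: V_B = V_A × R4/(R3+R4) = 0.9628 × 0.8987 = 0.8653 mV.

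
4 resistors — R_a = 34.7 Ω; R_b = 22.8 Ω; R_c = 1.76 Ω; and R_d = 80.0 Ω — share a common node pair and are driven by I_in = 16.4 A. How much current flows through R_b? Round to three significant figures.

Total conductance ΣG = 1/34.7 + 1/22.8 + 1/1.76 + 1/80.0 = 0.6534 (units of 1/Ω).
Current divider: I(R_b) = I_in · G_k/ΣG = 16.4 × (0.04386/0.6534) = 16.4 × 0.06713 = 1.101 A.

I ≈ 1.10 A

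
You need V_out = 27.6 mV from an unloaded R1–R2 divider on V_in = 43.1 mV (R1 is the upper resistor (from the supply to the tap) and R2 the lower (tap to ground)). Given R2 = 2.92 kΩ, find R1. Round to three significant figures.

R1 ≈ 1.64 kΩ

The divider ratio is R2/(R1+R2) = 27.6/43.1 = 0.6404.
So R1 = R2 · (V_in/V_out − 1) = 2.92 × (43.1/27.6 − 1) = 2.92 × 0.5616 = 1.640 kΩ.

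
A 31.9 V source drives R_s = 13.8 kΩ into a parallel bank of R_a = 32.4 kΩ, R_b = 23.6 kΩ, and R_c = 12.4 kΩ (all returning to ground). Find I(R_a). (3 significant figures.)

I ≈ 0.315 mA

Combine the parallel branches: R_p = (1/32.4 + 1/23.6 + 1/12.4)⁻¹ = 6.498 kΩ.
Node voltage V_A = V_DC · R_p/(R_s + R_p) = 31.9 × 0.3201 = 10.21 V.
I(R_a) = V_A / R_a = 10.21/32.4 = 0.3152 mA.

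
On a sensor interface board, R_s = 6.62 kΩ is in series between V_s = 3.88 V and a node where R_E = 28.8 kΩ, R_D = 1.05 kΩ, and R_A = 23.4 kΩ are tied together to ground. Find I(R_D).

Parallel bank: R_p = 1/(1/28.8 + 1/1.05 + 1/23.4) = 0.9710 kΩ.
V_A by voltage divider: V_A = 3.88 × 0.9710/(6.62 + 0.9710) = 0.4963 V.
I(R_D) = V_A / R_D = 0.4963/1.05 = 0.4727 mA.

I ≈ 0.473 mA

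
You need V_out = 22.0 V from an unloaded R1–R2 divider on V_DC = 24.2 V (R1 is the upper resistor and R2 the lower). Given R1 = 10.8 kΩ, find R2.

The divider ratio is R2/(R1+R2) = 22.0/24.2 = 0.9091.
So R2 = R1 · V_out/(V_DC − V_out) = 10.8 × 22.0/(24.2 − 22.0) = 10.8 × 10.00 = 108.0 kΩ.

R2 ≈ 108 kΩ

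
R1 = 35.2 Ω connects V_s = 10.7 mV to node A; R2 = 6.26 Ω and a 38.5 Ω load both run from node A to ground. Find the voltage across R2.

R2 ‖ R_L = (6.26 × 38.5)/(6.26 + 38.5) = 5.384 Ω.
Voltage divider with the loaded lower leg: V_out = 10.7 × 5.384/(35.2 + 5.384) = 10.7 × 0.1327 = 1.420 mV.
(Unloaded it would be 1.62 mV; the load pulls it down.)

V_out ≈ 1.42 mV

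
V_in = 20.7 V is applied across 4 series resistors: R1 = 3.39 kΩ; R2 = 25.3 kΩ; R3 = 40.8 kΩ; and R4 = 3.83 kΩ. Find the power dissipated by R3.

Series current I = V_in/ΣR = 20.7/73.32 = 0.2823 mA.
P(R3) = I²·R3 = (0.2823)² × 40.8 = 3.252 mW.

P ≈ 3.25 mW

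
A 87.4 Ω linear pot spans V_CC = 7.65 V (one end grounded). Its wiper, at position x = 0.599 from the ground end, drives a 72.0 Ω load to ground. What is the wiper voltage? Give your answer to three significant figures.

V_out ≈ 3.55 V

Lower segment x·R_p = 52.35 Ω; upper segment (1−x)·R_p = 35.05 Ω.
(x·R_p) ‖ R_L = 30.31 Ω.
Loaded-divider output: V_out = 7.65 × 0.4638 = 3.548 V.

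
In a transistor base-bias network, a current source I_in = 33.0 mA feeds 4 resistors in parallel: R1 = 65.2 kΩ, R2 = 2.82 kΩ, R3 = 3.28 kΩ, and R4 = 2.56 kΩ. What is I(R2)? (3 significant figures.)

I ≈ 11.0 mA

ΣG = 1/65.2 + 1/2.82 + 1/3.28 + 1/2.56 = 1.065.
Current divider: I(R2) = I_in · G_k/ΣG = 33.0 × (0.3546/1.065) = 33.0 × 0.3328 = 10.98 mA.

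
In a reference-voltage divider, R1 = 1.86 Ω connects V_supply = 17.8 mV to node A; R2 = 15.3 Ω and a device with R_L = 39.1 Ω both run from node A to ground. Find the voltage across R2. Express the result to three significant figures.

V_out ≈ 15.2 mV

First combine the lower leg with the load: R2 ‖ R_L = 11.00 Ω.
Now apply the divider: V_out = 17.8 × 0.8553 = 15.22 mV.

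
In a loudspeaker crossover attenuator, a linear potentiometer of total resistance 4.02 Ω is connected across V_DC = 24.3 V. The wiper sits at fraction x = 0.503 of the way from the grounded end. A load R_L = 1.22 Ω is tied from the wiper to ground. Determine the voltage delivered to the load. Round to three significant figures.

V_out ≈ 6.70 V

Lower segment x·R_p = 2.022 Ω; upper segment (1−x)·R_p = 1.998 Ω.
R_L loads the lower segment: effective lower R = 0.7609 Ω.
Loaded-divider output: V_out = 24.3 × 0.2758 = 6.702 V.
(Unloaded: V_out = x·V_DC = 12.2 V.)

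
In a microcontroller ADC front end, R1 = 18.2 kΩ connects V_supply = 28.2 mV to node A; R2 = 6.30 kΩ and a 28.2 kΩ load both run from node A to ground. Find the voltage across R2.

V_out ≈ 6.22 mV

R2 ‖ R_L = (6.30 × 28.2)/(6.30 + 28.2) = 5.150 kΩ.
Voltage divider with the loaded lower leg: V_out = 28.2 × 5.150/(18.2 + 5.150) = 28.2 × 0.2205 = 6.219 mV.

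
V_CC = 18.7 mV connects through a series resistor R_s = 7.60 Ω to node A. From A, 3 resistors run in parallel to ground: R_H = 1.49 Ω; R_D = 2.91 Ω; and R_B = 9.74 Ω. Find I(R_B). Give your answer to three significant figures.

I ≈ 0.202 mA

Parallel bank: R_p = 1/(1/1.49 + 1/2.91 + 1/9.74) = 0.8949 Ω.
Node voltage V_A = V_CC · R_p/(R_s + R_p) = 18.7 × 0.1053 = 1.970 mV.
I(R_B) = V_A / R_B = 1.970/9.74 = 0.2023 mA.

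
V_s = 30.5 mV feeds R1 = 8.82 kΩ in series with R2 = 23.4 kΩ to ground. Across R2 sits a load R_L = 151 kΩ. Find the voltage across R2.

V_out ≈ 21.2 mV

The load sits in parallel with R2, giving an effective lower resistance R2' = R2·R_L/(R2+R_L) = 20.26 kΩ.
Then V_out = V_s · R2'/(R1 + R2') = 30.5 × 20.26/29.08 = 21.25 mV.
(Unloaded it would be 22.2 mV; the load pulls it down.)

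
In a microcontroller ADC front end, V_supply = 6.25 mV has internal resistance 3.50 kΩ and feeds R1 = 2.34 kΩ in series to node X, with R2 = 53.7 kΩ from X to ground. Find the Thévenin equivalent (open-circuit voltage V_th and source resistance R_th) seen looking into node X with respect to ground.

R1' = 3.50 + 2.34 = 5.840 kΩ (source resistance + R1).
With X open, the divider is unloaded: V_th = 6.25 × 53.7/59.54 = 5.637 mV.
With V_supply suppressed (replaced by a short), R_th = R1' ‖ R2 = (5.840 × 53.7)/(5.840 + 53.7) = 5.267 kΩ.

V_th ≈ 5.64 mV, R_th ≈ 5.27 kΩ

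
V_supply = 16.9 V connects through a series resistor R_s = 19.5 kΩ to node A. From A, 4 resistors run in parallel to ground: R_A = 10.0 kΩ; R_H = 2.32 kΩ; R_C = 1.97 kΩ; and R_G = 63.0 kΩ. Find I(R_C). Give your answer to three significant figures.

Parallel bank: R_p = 1/(1/10.0 + 1/2.32 + 1/1.97 + 1/63.0) = 0.9483 kΩ.
Node voltage V_A = V_supply · R_p/(R_s + R_p) = 16.9 × 0.04638 = 0.7837 V.
I(R_C) = V_A / R_C = 0.7837/1.97 = 0.3978 mA.

I ≈ 0.398 mA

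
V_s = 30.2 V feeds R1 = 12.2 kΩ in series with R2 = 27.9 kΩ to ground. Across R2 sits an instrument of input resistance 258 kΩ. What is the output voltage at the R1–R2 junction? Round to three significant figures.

The load sits in parallel with R2, giving an effective lower resistance R2' = R2·R_L/(R2+R_L) = 25.18 kΩ.
Voltage divider with the loaded lower leg: V_out = 30.2 × 25.18/(12.2 + 25.18) = 30.2 × 0.6736 = 20.34 V.

V_out ≈ 20.3 V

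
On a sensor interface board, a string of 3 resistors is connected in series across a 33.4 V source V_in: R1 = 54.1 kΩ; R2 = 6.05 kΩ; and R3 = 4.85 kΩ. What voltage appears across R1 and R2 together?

V ≈ 30.9 V

Total series resistance ΣR = 54.1 + 6.05 + 4.85 = 65.00 kΩ.
R_{R1..R2} = 54.1 + 6.05 = 60.15 kΩ.
By the voltage-divider rule, V = 33.4 × 60.15/65.00 = 30.91 V.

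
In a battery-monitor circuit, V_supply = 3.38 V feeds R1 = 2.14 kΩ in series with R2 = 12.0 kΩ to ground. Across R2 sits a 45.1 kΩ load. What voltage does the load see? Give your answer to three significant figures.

R2 ‖ R_L = (12.0 × 45.1)/(12.0 + 45.1) = 9.478 kΩ.
Voltage divider with the loaded lower leg: V_out = 3.38 × 9.478/(2.14 + 9.478) = 3.38 × 0.8158 = 2.757 V.

V_out ≈ 2.76 V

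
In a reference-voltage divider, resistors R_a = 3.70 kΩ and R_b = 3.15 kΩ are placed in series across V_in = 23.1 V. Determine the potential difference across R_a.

Total series resistance ΣR = 3.70 + 3.15 = 6.850 kΩ.
V = V_in · R/ΣR = 23.1 × 0.5401 = 12.48 V.

V ≈ 12.5 V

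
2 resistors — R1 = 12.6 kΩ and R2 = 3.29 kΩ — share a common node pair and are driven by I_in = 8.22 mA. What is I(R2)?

I ≈ 6.52 mA

For two parallel branches, I_k = I_in · (other R)/(sum of R).
So I = 8.22 × 12.6/15.89 = 6.518 mA.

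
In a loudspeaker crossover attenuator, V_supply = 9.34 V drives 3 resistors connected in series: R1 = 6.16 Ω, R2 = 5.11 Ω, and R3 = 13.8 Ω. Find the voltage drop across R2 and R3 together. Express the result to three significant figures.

Series total: ΣR = 6.16 + 5.11 + 13.8 = 25.07 Ω.
R_{R2..R3} = 5.11 + 13.8 = 18.91 Ω.
V = V_supply · R/ΣR = 9.34 × 0.7543 = 7.045 V.

V ≈ 7.05 V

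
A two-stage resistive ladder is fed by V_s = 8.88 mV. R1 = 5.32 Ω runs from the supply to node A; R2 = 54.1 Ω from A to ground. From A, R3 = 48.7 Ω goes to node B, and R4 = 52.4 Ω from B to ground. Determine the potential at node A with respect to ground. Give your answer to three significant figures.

V_A ≈ 7.72 mV

Node A sees R2 in parallel with the series input of stage 2, R3 + R4 = 101.1 Ω.
R2 ‖ (R3+R4) = 35.24 Ω.
So V_A = 8.88 × 0.8688 = 7.715 mV.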